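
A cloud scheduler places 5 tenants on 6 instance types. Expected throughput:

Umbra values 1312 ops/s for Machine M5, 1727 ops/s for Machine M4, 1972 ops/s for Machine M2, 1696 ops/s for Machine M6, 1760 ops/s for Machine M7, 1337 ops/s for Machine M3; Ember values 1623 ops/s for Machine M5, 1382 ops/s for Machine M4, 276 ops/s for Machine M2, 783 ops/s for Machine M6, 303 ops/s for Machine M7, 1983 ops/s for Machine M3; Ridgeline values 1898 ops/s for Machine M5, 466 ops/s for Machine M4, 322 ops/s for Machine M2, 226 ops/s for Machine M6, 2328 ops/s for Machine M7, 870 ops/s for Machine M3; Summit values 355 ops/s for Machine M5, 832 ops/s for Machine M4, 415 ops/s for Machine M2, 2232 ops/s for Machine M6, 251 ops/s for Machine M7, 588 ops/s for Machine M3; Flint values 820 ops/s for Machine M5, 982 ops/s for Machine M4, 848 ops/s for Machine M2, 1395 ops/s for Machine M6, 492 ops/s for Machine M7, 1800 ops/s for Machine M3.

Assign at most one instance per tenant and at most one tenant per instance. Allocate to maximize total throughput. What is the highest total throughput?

This is the linear assignment problem.
Optimal: Umbra→Machine M2 (1972 ops/s), Ember→Machine M5 (1623 ops/s), Ridgeline→Machine M7 (2328 ops/s), Summit→Machine M6 (2232 ops/s), Flint→Machine M3 (1800 ops/s) — total 1972+1623+2328+2232+1800 = 9955 ops/s.
Column-greedy (each instance in turn goes to its best remaining tenant) gives 7008 ops/s, worse by 2947.
Every other assignment is strictly worse.

Maximum total: 9955 ops/s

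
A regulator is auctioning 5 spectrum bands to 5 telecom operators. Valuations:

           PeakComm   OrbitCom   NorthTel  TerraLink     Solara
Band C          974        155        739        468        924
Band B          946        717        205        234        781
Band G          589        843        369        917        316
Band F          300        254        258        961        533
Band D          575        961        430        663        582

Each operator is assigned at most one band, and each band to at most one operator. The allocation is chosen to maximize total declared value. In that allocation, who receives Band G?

NorthTel receives Band G.

Treat this as an assignment problem: match each operator to one band.
Optimal: PeakComm→Band B ($946M), OrbitCom→Band D ($961M), NorthTel→Band G ($369M), TerraLink→Band F ($961M), Solara→Band C ($924M) — total 946+961+369+961+924 = $4161M.
Next-best assignment: PeakComm→Band B, OrbitCom→Band G, NorthTel→Band D, TerraLink→Band F, Solara→Band C = $4104M.
NorthTel's own top band is Band C ($739M), but forcing NorthTel→Band C and reassigning the rest optimally gives only $4096M — worse by 65.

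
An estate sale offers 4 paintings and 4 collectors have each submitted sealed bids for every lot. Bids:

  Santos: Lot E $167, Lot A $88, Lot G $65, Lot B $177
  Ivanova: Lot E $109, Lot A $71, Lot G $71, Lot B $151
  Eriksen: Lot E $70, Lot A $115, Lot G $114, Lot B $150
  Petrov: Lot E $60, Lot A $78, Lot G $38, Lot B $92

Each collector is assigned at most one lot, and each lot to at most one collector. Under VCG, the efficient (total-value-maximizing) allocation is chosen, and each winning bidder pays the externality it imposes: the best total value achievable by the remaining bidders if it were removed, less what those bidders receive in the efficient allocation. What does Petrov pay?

Efficient allocation: Santos→Lot E ($167), Ivanova→Lot B ($151), Eriksen→Lot G ($114), Petrov→Lot A ($78); total welfare W = $510.
Petrov receives Lot A at value $78, so the others get W − 78 = $432.
Without Petrov: best allocation of the remaining 3 bidders over all 4 lots is Santos→Lot E ($167), Ivanova→Lot B ($151), Eriksen→Lot A ($115), total $433.
VCG payment = (others' best without Petrov) − (others' welfare with Petrov) = 433 − 432 = $1.

Petrov pays $1.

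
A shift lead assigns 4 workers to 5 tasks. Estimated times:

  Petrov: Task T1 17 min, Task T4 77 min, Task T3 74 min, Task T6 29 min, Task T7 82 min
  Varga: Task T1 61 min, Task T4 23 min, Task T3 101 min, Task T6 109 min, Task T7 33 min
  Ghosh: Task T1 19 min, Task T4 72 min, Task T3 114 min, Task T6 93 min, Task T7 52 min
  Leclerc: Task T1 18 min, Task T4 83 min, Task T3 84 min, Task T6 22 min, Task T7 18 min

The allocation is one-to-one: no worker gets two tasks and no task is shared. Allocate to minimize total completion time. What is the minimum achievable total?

Minimum total: 89 min

This is the linear assignment problem.
Optimal: Petrov→Task T6 (29 min), Varga→Task T4 (23 min), Ghosh→Task T1 (19 min), Leclerc→Task T7 (18 min) — total 29+23+19+18 = 89 min.
Column-greedy (each task in turn goes to its cheapest remaining worker) gives 217 min, worse by 128.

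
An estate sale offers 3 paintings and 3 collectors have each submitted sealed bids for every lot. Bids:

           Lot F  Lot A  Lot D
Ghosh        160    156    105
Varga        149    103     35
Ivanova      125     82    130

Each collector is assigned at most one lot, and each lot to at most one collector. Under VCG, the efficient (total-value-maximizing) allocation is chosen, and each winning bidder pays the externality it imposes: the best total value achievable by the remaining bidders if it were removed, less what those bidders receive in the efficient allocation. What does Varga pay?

Efficient allocation: Ghosh→Lot A ($156), Varga→Lot F ($149), Ivanova→Lot D ($130); total welfare W = $435.
Varga receives Lot F at value $149, so the others get W − 149 = $286.
Without Varga: best allocation of the remaining 2 bidders over all 3 lots is Ghosh→Lot F ($160), Ivanova→Lot D ($130), total $290.
VCG payment = (others' best without Varga) − (others' welfare with Varga) = 290 − 286 = $4.

Varga pays $4.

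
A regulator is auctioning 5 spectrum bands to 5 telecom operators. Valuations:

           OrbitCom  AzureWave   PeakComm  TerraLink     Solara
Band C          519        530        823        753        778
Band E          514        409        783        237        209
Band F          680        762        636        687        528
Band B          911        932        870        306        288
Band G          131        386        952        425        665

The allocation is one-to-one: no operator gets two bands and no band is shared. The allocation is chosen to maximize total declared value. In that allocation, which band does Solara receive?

Optimal: OrbitCom→Band B ($911M), AzureWave→Band F ($762M), PeakComm→Band E ($783M), TerraLink→Band C ($753M), Solara→Band G ($665M) — total 911+762+783+753+665 = $3874M.
Row-greedy (each operator in turn takes its best remaining band) gives $3587M, worse by 287.
Swapping Solara↔PeakComm (Solara→Band E $209M, PeakComm→Band G $952M) loses 287.
Every other assignment is strictly worse.
Solara's own top band is Band C ($778M), but forcing Solara→Band C and reassigning the rest optimally gives only $3863M — worse by 11.

Solara receives Band G.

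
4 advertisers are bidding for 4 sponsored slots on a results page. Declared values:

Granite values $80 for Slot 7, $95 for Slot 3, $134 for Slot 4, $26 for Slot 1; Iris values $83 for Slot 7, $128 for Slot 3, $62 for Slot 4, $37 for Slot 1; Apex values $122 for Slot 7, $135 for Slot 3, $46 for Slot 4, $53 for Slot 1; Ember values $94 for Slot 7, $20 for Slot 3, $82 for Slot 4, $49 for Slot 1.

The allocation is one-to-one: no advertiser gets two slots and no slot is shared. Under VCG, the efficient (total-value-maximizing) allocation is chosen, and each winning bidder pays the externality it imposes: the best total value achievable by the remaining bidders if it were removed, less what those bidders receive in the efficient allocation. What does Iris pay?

Iris pays $58.

Efficient allocation: Granite→Slot 4 ($134), Iris→Slot 3 ($128), Apex→Slot 7 ($122), Ember→Slot 1 ($49); total welfare W = $433.
Iris receives Slot 3 at value $128, so the others get W − 128 = $305.
Without Iris: best allocation of the remaining 3 bidders over all 4 slots is Granite→Slot 4 ($134), Apex→Slot 3 ($135), Ember→Slot 7 ($94), total $363.
VCG payment = (others' best without Iris) − (others' welfare with Iris) = 363 − 305 = $58.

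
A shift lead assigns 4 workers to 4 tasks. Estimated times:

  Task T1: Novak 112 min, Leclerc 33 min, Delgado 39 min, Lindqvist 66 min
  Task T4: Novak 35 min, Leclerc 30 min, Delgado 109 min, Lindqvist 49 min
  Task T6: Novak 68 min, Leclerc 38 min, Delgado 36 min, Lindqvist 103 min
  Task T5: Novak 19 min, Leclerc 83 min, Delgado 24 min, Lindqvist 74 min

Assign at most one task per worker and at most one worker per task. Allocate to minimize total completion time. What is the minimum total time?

Min total: 137 min

Optimal: Novak→Task T5 (19 min), Leclerc→Task T1 (33 min), Delgado→Task T6 (36 min), Lindqvist→Task T4 (49 min) — total 19+33+36+49 = 137 min.
Row-greedy (each worker in turn takes its cheapest remaining task) gives 151 min, worse by 14.
Next-best assignment: Novak→Task T5, Leclerc→Task T6, Delgado→Task T1, Lindqvist→Task T4 = 145 min.
Every other assignment is strictly worse.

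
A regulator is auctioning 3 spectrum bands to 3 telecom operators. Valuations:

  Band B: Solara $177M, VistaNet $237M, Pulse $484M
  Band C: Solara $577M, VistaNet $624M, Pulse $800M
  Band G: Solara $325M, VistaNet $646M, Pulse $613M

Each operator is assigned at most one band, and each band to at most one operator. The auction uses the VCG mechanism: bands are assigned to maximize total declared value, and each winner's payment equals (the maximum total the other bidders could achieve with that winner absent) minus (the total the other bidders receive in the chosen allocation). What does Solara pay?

Efficient allocation: Solara→Band C ($577M), VistaNet→Band G ($646M), Pulse→Band B ($484M); total welfare W = $1707M.
Solara receives Band C at value $577M, so the others get W − 577 = $1130M.
Without Solara: best allocation of the remaining 2 bidders over all 3 bands is VistaNet→Band G ($646M), Pulse→Band C ($800M), total $1446M.
VCG payment = (others' best without Solara) − (others' welfare with Solara) = 1446 − 1130 = $316M.

Solara pays $316M.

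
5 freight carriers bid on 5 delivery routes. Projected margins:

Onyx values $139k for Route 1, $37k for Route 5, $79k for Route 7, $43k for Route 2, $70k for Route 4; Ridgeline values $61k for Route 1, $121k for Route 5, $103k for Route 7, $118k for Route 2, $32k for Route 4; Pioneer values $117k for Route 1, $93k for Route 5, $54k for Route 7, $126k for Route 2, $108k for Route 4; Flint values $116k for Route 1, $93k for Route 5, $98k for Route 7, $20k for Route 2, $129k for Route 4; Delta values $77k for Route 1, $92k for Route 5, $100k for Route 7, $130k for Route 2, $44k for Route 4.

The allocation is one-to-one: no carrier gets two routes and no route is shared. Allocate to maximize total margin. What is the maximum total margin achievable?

This is a one-to-one assignment (maximum-weight bipartite matching).
Optimal: Onyx→Route 1 ($139k), Ridgeline→Route 5 ($121k), Pioneer→Route 2 ($126k), Flint→Route 4 ($129k), Delta→Route 7 ($100k) — total 139+121+126+129+100 = $615k.
Max-entry greedy (repeatedly take the single best remaining cell) gives $573k, worse by 42.

Maximum total: $615k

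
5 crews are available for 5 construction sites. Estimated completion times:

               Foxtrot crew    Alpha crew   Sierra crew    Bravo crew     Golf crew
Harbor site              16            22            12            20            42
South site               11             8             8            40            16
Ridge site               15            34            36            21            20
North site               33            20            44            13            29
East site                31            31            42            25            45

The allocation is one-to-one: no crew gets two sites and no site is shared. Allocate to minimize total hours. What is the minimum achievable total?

This is the linear assignment problem.
Optimal: Foxtrot crew→East site (31 hours), Alpha crew→South site (8 hours), Sierra crew→Harbor site (12 hours), Bravo crew→North site (13 hours), Golf crew→Ridge site (20 hours) — total 31+8+12+13+20 = 84 hours.
Column-greedy (each site in turn goes to its cheapest remaining crew) gives 93 hours, worse by 9.
Swapping Alpha crew↔Foxtrot crew (Alpha crew→East site 31 hours, Foxtrot crew→South site 11 hours) adds 3.

Min total: 84 hours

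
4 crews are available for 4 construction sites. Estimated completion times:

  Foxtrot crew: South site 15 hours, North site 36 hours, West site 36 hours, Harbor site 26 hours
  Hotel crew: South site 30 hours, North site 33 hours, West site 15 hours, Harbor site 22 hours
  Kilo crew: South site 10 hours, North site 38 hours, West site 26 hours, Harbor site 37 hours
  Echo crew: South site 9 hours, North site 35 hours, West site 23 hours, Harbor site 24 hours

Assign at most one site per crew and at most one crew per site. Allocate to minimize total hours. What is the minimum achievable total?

Optimal: Foxtrot crew→North site (36 hours), Hotel crew→West site (15 hours), Kilo crew→South site (10 hours), Echo crew→Harbor site (24 hours) — total 36+15+10+24 = 85 hours.
Every other assignment is strictly worse.

Min total: 85 hours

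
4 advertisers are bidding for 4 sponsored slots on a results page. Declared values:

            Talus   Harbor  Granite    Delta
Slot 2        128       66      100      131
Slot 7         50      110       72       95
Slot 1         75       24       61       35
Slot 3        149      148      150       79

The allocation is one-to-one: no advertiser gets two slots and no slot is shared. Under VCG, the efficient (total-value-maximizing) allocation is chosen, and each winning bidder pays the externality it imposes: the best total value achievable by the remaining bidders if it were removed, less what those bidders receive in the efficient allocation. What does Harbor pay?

Efficient allocation: Talus→Slot 1 ($75), Harbor→Slot 7 ($110), Granite→Slot 3 ($150), Delta→Slot 2 ($131); total welfare W = $466.
Harbor receives Slot 7 at value $110, so the others get W − 110 = $356.
Without Harbor: best allocation of the remaining 3 bidders over all 4 slots is Talus→Slot 2 ($128), Granite→Slot 3 ($150), Delta→Slot 7 ($95), total $373.
VCG payment = (others' best without Harbor) − (others' welfare with Harbor) = 373 − 356 = $17.

Harbor pays $17.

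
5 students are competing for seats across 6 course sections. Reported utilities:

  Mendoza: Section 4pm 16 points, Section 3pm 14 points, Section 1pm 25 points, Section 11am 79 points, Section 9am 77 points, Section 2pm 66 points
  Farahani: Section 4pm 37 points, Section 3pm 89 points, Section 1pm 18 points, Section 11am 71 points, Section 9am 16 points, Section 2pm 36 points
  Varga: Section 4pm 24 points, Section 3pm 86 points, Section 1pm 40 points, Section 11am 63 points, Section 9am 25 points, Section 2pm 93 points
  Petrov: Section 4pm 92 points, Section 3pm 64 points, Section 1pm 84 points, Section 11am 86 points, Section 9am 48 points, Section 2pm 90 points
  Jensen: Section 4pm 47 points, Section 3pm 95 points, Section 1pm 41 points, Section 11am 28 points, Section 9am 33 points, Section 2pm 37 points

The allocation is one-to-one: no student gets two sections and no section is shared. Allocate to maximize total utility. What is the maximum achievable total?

Optimal: Mendoza→Section 9am (77 points), Farahani→Section 11am (71 points), Varga→Section 2pm (93 points), Petrov→Section 4pm (92 points), Jensen→Section 3pm (95 points) — total 77+71+93+92+95 = 428 points.
Max-entry greedy (repeatedly take the single best remaining cell) gives 377 points, worse by 51.
Next-best assignment: Mendoza→Section 9am, Farahani→Section 11am, Varga→Section 2pm, Petrov→Section 1pm, Jensen→Section 3pm = 420 points.
Checked against all permutations: 428 points is optimal.

Maximum total: 428 points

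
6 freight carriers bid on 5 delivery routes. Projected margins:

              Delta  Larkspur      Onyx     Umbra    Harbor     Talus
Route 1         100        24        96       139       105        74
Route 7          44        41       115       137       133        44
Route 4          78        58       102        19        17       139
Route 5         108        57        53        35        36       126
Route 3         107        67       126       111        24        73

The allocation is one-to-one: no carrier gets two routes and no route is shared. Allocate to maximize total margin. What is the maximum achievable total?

This is a one-to-one assignment (maximum-weight bipartite matching).
Optimal: Umbra→Route 1 ($139k), Harbor→Route 7 ($133k), Talus→Route 4 ($139k), Delta→Route 5 ($108k), Onyx→Route 3 ($126k) — total 139+133+139+108+126 = $645k.
Row-greedy (each carrier in turn takes its best remaining route) gives $446k, worse by 199.
Swapping Talus↔Delta (Talus→Route 5 $126k, Delta→Route 4 $78k) loses 43.

Max total: $645k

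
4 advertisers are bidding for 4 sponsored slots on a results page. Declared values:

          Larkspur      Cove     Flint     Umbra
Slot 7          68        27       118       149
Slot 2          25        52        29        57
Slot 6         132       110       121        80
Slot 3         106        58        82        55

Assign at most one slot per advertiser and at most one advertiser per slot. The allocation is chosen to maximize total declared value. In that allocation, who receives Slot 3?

Optimal: Larkspur→Slot 3 ($106), Cove→Slot 2 ($52), Flint→Slot 6 ($121), Umbra→Slot 7 ($149) — total 106+52+121+149 = $428.
Row-greedy (each advertiser in turn takes its best remaining slot) gives $365, worse by 63.
Next-best assignment: Larkspur→Slot 6, Cove→Slot 2, Flint→Slot 3, Umbra→Slot 7 = $415.
Swapping Cove↔Larkspur (Cove→Slot 3 $58, Larkspur→Slot 2 $25) loses 75.
Checked against all permutations: $428 is optimal.
Larkspur's own top slot is Slot 6 ($132), but forcing Larkspur→Slot 6 and reassigning the rest optimally gives only $415 — worse by 13.

Larkspur receives Slot 3.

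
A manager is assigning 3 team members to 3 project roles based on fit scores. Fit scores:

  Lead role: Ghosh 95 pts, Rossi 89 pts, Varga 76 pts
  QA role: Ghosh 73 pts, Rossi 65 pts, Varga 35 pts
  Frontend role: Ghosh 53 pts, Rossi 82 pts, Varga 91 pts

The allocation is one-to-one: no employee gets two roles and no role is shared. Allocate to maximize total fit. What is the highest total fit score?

Maximum total: 253 pts

Optimal: Ghosh→QA role (73 pts), Rossi→Lead role (89 pts), Varga→Frontend role (91 pts) — total 73+89+91 = 253 pts.
Row-greedy (each employee in turn takes its best remaining role) gives 212 pts, worse by 41.
Every other assignment is strictly worse.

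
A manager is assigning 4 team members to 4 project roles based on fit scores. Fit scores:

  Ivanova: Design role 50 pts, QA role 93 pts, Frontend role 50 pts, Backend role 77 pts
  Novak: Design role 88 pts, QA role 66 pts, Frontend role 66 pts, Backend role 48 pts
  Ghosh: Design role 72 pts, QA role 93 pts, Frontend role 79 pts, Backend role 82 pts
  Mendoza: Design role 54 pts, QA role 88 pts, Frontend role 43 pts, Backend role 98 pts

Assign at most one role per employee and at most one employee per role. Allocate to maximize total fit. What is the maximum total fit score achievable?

This is the linear assignment problem.
Optimal: Ivanova→QA role (93 pts), Novak→Design role (88 pts), Ghosh→Frontend role (79 pts), Mendoza→Backend role (98 pts) — total 93+88+79+98 = 358 pts.
Row-greedy (each employee in turn takes its best remaining role) gives 306 pts, worse by 52.
Next-best assignment: Ivanova→Backend role, Novak→Design role, Ghosh→Frontend role, Mendoza→QA role = 332 pts.
No other one-to-one assignment exceeds 358 pts.

Max total: 358 pts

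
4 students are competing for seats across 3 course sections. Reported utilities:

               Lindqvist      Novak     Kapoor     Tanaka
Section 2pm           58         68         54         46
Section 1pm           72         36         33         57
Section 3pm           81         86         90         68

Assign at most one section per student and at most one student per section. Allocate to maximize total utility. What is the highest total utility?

Maximum total: 230 points

Optimal: Novak→Section 2pm (68 points), Lindqvist→Section 1pm (72 points), Kapoor→Section 3pm (90 points) — total 68+72+90 = 230 points.
Row-greedy (each student in turn takes its best remaining section) gives 182 points, worse by 48.
Next-best assignment: Novak→Section 2pm, Tanaka→Section 1pm, Kapoor→Section 3pm = 215 points.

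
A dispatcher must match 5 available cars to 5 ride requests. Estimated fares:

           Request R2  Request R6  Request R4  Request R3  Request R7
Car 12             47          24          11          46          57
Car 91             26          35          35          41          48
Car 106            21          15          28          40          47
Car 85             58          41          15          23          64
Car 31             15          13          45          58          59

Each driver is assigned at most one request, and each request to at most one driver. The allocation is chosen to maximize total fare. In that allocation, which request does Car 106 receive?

Optimal: Car 12→Request R7 ($57), Car 91→Request R6 ($35), Car 106→Request R4 ($28), Car 85→Request R2 ($58), Car 31→Request R3 ($58) — total 57+35+28+58+58 = $236.
Next-best assignment: Car 12→Request R7, Car 91→Request R6, Car 106→Request R3, Car 85→Request R2, Car 31→Request R4 = $235.
Every other assignment is strictly worse.
Car 106's own top request is Request R7 ($47), but forcing Car 106→Request R7 and reassigning the rest optimally gives only $231 — worse by 5.

Car 106 receives Request R4.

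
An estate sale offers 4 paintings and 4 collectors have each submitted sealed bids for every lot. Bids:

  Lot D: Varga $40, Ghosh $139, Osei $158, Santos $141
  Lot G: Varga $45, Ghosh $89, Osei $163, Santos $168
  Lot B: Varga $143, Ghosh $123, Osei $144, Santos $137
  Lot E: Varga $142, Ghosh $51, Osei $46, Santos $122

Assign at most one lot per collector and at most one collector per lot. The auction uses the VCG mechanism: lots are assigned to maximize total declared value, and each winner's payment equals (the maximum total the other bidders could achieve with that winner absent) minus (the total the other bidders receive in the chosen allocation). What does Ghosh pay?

Efficient allocation: Varga→Lot E ($142), Ghosh→Lot D ($139), Osei→Lot B ($144), Santos→Lot G ($168); total welfare W = $593.
Ghosh receives Lot D at value $139, so the others get W − 139 = $454.
Without Ghosh: best allocation of the remaining 3 bidders over all 4 lots is Varga→Lot B ($143), Osei→Lot D ($158), Santos→Lot G ($168), total $469.
VCG payment = (others' best without Ghosh) − (others' welfare with Ghosh) = 469 − 454 = $15.

Ghosh pays $15.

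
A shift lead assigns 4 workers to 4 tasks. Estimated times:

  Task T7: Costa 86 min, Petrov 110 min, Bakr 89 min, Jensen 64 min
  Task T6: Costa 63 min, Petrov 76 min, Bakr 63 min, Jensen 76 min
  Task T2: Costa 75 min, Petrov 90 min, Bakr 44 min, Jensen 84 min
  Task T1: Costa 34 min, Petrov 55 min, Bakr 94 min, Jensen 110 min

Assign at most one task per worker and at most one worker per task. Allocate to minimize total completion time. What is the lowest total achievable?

This is the linear assignment problem.
Optimal: Costa→Task T1 (34 min), Petrov→Task T6 (76 min), Bakr→Task T2 (44 min), Jensen→Task T7 (64 min) — total 34+76+44+64 = 218 min.
Column-greedy (each task in turn goes to its cheapest remaining worker) gives 226 min, worse by 8.

Minimum total: 218 min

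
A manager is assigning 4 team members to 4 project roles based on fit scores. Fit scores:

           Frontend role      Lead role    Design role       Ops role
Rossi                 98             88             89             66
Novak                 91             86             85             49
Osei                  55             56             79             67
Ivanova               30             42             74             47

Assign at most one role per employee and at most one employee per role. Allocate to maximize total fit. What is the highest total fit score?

Maximum total: 325 pts

Optimal: Rossi→Frontend role (98 pts), Novak→Lead role (86 pts), Osei→Ops role (67 pts), Ivanova→Design role (74 pts) — total 98+86+67+74 = 325 pts.
Swapping Novak↔Osei (Novak→Ops role 49 pts, Osei→Lead role 56 pts) loses 48.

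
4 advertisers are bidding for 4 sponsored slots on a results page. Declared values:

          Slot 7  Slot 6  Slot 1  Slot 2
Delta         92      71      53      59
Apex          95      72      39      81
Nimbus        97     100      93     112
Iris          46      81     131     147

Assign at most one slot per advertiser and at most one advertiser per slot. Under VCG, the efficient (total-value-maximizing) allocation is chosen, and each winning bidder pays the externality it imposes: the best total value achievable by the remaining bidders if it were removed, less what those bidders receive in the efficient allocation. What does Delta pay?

Delta pays $4.

Efficient allocation: Delta→Slot 6 ($71), Apex→Slot 7 ($95), Nimbus→Slot 2 ($112), Iris→Slot 1 ($131); total welfare W = $409.
Delta receives Slot 6 at value $71, so the others get W − 71 = $338.
Without Delta: best allocation of the remaining 3 bidders over all 4 slots is Apex→Slot 7 ($95), Nimbus→Slot 6 ($100), Iris→Slot 2 ($147), total $342.
VCG payment = (others' best without Delta) − (others' welfare with Delta) = 342 − 338 = $4.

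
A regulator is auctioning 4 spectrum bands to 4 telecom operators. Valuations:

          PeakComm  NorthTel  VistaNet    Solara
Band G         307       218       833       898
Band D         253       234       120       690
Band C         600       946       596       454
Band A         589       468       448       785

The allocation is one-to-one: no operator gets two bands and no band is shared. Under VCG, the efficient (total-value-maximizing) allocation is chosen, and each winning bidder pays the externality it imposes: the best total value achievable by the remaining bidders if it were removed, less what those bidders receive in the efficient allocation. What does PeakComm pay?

PeakComm pays $95M.

Efficient allocation: PeakComm→Band A ($589M), NorthTel→Band C ($946M), VistaNet→Band G ($833M), Solara→Band D ($690M); total welfare W = $3058M.
PeakComm receives Band A at value $589M, so the others get W − 589 = $2469M.
Without PeakComm: best allocation of the remaining 3 bidders over all 4 bands is NorthTel→Band C ($946M), VistaNet→Band G ($833M), Solara→Band A ($785M), total $2564M.
VCG payment = (others' best without PeakComm) − (others' welfare with PeakComm) = 2564 − 2469 = $95M.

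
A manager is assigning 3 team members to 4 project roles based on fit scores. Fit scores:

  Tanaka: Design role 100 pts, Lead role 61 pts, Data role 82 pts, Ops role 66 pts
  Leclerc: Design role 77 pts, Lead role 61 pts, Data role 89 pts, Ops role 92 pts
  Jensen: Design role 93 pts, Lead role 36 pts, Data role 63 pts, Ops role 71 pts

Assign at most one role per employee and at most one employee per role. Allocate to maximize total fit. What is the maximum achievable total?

Treat this as an assignment problem: match each employee to one role.
Optimal: Tanaka→Data role (82 pts), Leclerc→Ops role (92 pts), Jensen→Design role (93 pts) — total 82+92+93 = 267 pts.
Max-entry greedy (repeatedly take the single best remaining cell) gives 255 pts, worse by 12.

Maximum total: 267 pts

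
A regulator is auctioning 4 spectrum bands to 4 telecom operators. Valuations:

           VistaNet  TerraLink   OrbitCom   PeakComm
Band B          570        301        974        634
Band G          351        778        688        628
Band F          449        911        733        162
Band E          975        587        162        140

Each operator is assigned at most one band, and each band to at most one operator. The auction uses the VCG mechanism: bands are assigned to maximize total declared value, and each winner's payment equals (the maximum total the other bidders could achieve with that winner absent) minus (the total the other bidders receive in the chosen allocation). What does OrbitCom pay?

OrbitCom pays $6M.

Efficient allocation: VistaNet→Band E ($975M), TerraLink→Band F ($911M), OrbitCom→Band B ($974M), PeakComm→Band G ($628M); total welfare W = $3488M.
OrbitCom receives Band B at value $974M, so the others get W − 974 = $2514M.
Without OrbitCom: best allocation of the remaining 3 bidders over all 4 bands is VistaNet→Band E ($975M), TerraLink→Band F ($911M), PeakComm→Band B ($634M), total $2520M.
VCG payment = (others' best without OrbitCom) − (others' welfare with OrbitCom) = 2520 − 2514 = $6M.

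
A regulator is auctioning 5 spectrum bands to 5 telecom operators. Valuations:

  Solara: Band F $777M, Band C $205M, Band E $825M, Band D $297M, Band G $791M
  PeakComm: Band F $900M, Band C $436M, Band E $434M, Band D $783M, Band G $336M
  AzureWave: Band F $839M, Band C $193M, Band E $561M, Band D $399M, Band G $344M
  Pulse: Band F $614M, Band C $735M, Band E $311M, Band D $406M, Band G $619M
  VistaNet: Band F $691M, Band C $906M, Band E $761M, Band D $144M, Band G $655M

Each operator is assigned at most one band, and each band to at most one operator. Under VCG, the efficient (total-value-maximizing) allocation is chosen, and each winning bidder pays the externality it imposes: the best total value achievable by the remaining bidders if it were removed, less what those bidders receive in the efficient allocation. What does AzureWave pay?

AzureWave pays $117M.

Efficient allocation: Solara→Band E ($825M), PeakComm→Band D ($783M), AzureWave→Band F ($839M), Pulse→Band G ($619M), VistaNet→Band C ($906M); total welfare W = $3972M.
AzureWave receives Band F at value $839M, so the others get W − 839 = $3133M.
Without AzureWave: best allocation of the remaining 4 bidders over all 5 bands is Solara→Band E ($825M), PeakComm→Band F ($900M), Pulse→Band G ($619M), VistaNet→Band C ($906M), total $3250M.
VCG payment = (others' best without AzureWave) − (others' welfare with AzureWave) = 3250 − 3133 = $117M.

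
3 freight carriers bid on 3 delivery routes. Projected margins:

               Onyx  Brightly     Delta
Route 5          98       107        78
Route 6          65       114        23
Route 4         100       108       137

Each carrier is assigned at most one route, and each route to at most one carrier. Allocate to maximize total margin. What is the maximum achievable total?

Optimal: Onyx→Route 5 ($98k), Brightly→Route 6 ($114k), Delta→Route 4 ($137k) — total 98+114+137 = $349k.
Row-greedy (each carrier in turn takes its best remaining route) gives $292k, worse by 57.
Next-best assignment: Onyx→Route 6, Brightly→Route 5, Delta→Route 4 = $309k.

Max total: $349k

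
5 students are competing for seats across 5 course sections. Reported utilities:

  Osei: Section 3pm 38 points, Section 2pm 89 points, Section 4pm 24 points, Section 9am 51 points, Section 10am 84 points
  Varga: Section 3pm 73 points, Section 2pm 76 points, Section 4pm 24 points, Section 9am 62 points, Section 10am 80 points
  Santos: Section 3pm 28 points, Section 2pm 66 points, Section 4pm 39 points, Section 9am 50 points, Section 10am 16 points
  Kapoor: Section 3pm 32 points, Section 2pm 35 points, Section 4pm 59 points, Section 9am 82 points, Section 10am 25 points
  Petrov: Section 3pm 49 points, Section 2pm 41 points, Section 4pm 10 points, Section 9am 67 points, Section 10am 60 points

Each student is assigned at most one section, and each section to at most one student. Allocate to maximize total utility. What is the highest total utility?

Max total: 349 points

Treat this as an assignment problem: match each student to one section.
Optimal: Osei→Section 10am (84 points), Varga→Section 3pm (73 points), Santos→Section 2pm (66 points), Kapoor→Section 4pm (59 points), Petrov→Section 9am (67 points) — total 84+73+66+59+67 = 349 points.
Row-greedy (each student in turn takes its best remaining section) gives 327 points, worse by 22.
Next-best assignment: Osei→Section 2pm, Varga→Section 3pm, Santos→Section 4pm, Kapoor→Section 9am, Petrov→Section 10am = 343 points.
Swapping Varga↔Kapoor (Varga→Section 4pm 24 points, Kapoor→Section 3pm 32 points) loses 76.
Every other assignment is strictly worse.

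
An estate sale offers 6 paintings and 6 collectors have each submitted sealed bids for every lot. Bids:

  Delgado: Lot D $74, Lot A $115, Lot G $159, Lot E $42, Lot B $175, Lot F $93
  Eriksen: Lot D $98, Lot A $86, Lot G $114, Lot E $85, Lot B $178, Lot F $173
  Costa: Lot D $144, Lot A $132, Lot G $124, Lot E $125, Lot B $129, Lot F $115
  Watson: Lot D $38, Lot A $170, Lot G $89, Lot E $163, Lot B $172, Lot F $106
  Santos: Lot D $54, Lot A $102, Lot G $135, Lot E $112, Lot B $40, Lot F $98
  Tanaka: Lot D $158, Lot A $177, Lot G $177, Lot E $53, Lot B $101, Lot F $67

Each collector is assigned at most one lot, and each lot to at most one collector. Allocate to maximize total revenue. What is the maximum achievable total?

Optimal: Delgado→Lot B ($175), Eriksen→Lot F ($173), Costa→Lot D ($144), Watson→Lot E ($163), Santos→Lot G ($135), Tanaka→Lot A ($177) — total 175+173+144+163+135+177 = $967.
Column-greedy (each lot in turn goes to its best remaining collector) gives $888, worse by 79.
Next-best assignment: Delgado→Lot B, Eriksen→Lot F, Costa→Lot D, Watson→Lot A, Santos→Lot E, Tanaka→Lot G = $951.
Checked against all permutations: $967 is optimal.

Maximum total: $967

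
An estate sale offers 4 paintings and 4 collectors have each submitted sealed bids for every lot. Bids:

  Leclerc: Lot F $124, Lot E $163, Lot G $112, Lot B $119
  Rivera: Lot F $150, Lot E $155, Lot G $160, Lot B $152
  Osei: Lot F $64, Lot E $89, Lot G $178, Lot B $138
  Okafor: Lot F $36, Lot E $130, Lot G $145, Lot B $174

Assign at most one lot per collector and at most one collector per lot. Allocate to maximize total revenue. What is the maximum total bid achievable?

Optimal: Leclerc→Lot E ($163), Rivera→Lot F ($150), Osei→Lot G ($178), Okafor→Lot B ($174) — total 163+150+178+174 = $665.
Row-greedy (each collector in turn takes its best remaining lot) gives $497, worse by 168.

Maximum total: $665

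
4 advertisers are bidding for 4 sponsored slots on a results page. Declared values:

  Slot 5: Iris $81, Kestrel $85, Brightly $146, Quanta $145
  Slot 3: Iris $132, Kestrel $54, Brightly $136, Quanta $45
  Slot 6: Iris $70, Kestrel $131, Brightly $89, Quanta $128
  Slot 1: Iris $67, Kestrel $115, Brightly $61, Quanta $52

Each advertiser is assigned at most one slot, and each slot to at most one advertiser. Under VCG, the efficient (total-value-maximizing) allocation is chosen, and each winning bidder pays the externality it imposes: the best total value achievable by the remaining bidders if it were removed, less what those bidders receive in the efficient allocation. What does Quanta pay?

Efficient allocation: Iris→Slot 3 ($132), Kestrel→Slot 1 ($115), Brightly→Slot 5 ($146), Quanta→Slot 6 ($128); total welfare W = $521.
Quanta receives Slot 6 at value $128, so the others get W − 128 = $393.
Without Quanta: best allocation of the remaining 3 bidders over all 4 slots is Iris→Slot 3 ($132), Kestrel→Slot 6 ($131), Brightly→Slot 5 ($146), total $409.
VCG payment = (others' best without Quanta) − (others' welfare with Quanta) = 409 − 393 = $16.

Quanta pays $16.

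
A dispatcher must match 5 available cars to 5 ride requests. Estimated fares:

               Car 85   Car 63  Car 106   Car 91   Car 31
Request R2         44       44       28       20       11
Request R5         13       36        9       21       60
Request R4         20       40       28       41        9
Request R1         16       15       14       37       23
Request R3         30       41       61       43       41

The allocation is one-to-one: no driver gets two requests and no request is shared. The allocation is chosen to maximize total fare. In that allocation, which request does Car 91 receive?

Optimal: Car 85→Request R2 ($44), Car 63→Request R4 ($40), Car 106→Request R3 ($61), Car 91→Request R1 ($37), Car 31→Request R5 ($60) — total 44+40+61+37+60 = $242.
Row-greedy (each driver in turn takes its best remaining request) gives $210, worse by 32.
Swapping Car 85↔Car 31 (Car 85→Request R5 $13, Car 31→Request R2 $11) loses 80.
Car 91's own top request is Request R3 ($43), but forcing Car 91→Request R3 and reassigning the rest optimally gives only $201 — worse by 41.

Car 91 receives Request R1.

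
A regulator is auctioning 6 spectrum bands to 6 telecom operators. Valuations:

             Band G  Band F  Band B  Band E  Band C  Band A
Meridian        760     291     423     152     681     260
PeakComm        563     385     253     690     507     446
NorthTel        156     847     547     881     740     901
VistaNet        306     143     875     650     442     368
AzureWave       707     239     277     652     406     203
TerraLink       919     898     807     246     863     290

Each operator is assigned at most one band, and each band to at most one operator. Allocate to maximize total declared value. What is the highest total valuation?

Optimal: Meridian→Band C ($681M), PeakComm→Band E ($690M), NorthTel→Band A ($901M), VistaNet→Band B ($875M), AzureWave→Band G ($707M), TerraLink→Band F ($898M) — total 681+690+901+875+707+898 = $4752M.
Row-greedy (each operator in turn takes its best remaining band) gives $4530M, worse by 222.
Swapping PeakComm↔NorthTel (PeakComm→Band A $446M, NorthTel→Band E $881M) loses 264.

Max total: $4752M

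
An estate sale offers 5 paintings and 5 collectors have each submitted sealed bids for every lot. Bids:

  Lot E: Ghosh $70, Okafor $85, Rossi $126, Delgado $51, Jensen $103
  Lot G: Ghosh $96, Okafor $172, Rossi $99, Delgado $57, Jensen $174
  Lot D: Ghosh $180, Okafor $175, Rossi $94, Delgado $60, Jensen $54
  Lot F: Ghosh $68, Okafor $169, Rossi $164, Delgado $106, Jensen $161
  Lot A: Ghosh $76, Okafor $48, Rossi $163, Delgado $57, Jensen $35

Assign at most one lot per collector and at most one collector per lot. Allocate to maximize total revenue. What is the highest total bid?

This is a one-to-one assignment (maximum-weight bipartite matching).
Optimal: Ghosh→Lot D ($180), Okafor→Lot F ($169), Rossi→Lot A ($163), Delgado→Lot E ($51), Jensen→Lot G ($174) — total 180+169+163+51+174 = $737.
Row-greedy (each collector in turn takes its best remaining lot) gives $676, worse by 61.
Next-best assignment: Ghosh→Lot D, Okafor→Lot G, Rossi→Lot A, Delgado→Lot E, Jensen→Lot F = $727.
Swapping Rossi↔Jensen (Rossi→Lot G $99, Jensen→Lot A $35) loses 203.

Max total: $737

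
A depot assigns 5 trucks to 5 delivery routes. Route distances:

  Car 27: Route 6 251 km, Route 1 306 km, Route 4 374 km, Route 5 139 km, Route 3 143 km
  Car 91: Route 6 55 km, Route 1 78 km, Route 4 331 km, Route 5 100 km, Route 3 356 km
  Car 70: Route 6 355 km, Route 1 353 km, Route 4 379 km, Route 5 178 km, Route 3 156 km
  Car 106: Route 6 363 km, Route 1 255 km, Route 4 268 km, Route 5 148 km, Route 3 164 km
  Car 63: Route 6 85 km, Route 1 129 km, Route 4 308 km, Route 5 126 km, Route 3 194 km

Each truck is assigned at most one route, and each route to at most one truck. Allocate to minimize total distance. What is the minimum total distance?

Optimal: Car 27→Route 5 (139 km), Car 91→Route 1 (78 km), Car 70→Route 3 (156 km), Car 106→Route 4 (268 km), Car 63→Route 6 (85 km) — total 139+78+156+268+85 = 726 km.
Column-greedy (each route in turn goes to its cheapest remaining truck) gives 747 km, worse by 21.
Next-best assignment: Car 27→Route 5, Car 91→Route 6, Car 70→Route 3, Car 106→Route 4, Car 63→Route 1 = 747 km.

Minimum total: 726 km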